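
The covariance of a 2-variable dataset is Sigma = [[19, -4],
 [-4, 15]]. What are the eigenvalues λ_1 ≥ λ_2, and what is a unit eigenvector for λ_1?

Step 1 — characteristic polynomial of 2×2 Sigma:
  det(Sigma - λI) = λ² - trace · λ + det = 0.
  trace = 19 + 15 = 34, det = 19·15 - (-4)² = 269.
Step 2 — discriminant:
  Δ = trace² - 4·det = 1156 - 1076 = 80.
Step 3 — eigenvalues:
  λ = (trace ± √Δ)/2 = (34 ± 8.9443)/2,
  λ_1 = 21.4721,  λ_2 = 12.5279.

Step 4 — unit eigenvector for λ_1: solve (Sigma - λ_1 I)v = 0. First row:
  (19 - 21.4721)·v_x + (-4)·v_y = 0, i.e. (-2.4721)·v_x + (-4)·v_y = 0,
  so v ∝ (b, λ_1 - a) = (-4, 2.4721); multiply by -1 so the first entry is positive: u = (4, -2.4721).
  ||u|| = √((4)² + (-2.4721)²) = √(22.1115) ≈ 4.7023,
  v_1 = u/||u|| ≈ (0.8507, -0.5257) (||v_1|| = 1).

λ_1 = 21.4721,  λ_2 = 12.5279;  v_1 ≈ (0.8507, -0.5257)


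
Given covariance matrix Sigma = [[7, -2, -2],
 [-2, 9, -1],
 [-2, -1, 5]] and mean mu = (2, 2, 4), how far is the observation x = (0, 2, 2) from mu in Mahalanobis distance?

Step 1 — centre the observation: (x - mu) = (-2, 0, -2).

Step 2 — invert Sigma (cofactor / det for 3×3, or solve directly):
  Sigma^{-1} = [[0.1803, 0.0492, 0.082],
 [0.0492, 0.127, 0.0451],
 [0.082, 0.0451, 0.2418]].

Step 3 — form the quadratic (x - mu)^T · Sigma^{-1} · (x - mu):
  Sigma^{-1} · (x - mu) = (-0.5246, -0.1885, -0.6475).
  (x - mu)^T · [Sigma^{-1} · (x - mu)] = (-2)·(-0.5246) + (0)·(-0.1885) + (-2)·(-0.6475) = 2.3443.

Step 4 — take square root: d = √(2.3443) ≈ 1.5311.

d(x, mu) = √(2.3443) ≈ 1.5311


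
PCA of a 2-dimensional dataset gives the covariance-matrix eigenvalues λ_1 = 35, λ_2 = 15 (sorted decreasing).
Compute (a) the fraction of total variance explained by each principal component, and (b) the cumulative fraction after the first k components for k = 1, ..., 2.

Step 1 — total variance = trace(Sigma) = Σ λ_i = 35 + 15 = 50.

Step 2 — fraction explained by component i = λ_i / Σ λ:
  PC1: 35/50 = 0.7
  PC2: 15/50 = 0.3

Step 3 — cumulative fraction after k components = (λ_1 + ... + λ_k) / Σ λ:
  k = 1: 35/50 = 0.7
  k = 2: (35 + 15)/50 = 50/50 = 1

Summary (fraction, with percent):

explained: PC1 0.7 (70%), PC2 0.3 (30%);  cumulative: 0.7, 1


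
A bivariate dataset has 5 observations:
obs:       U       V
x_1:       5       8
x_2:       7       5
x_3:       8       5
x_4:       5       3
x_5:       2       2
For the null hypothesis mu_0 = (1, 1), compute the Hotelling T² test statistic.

Step 1 — sample mean vector:
  mean(U) = (5 + 7 + 8 + 5 + 2) / 5 = 27/5 = 5.4
  mean(V) = (8 + 5 + 5 + 3 + 2) / 5 = 23/5 = 4.6
  x̄ = (5.4, 4.6),  deviation x̄ - mu_0 = (5.4, 4.6) - (1, 1) = (4.4, 3.6).

Step 2 — sample covariance matrix, S[i,j] = (1/(n-1)) · Σ_k (x_{k,i} - mean_i) · (x_{k,j} - mean_j), divisor n-1 = 4:
  S[U,U] = ((-0.4)·(-0.4) + (1.6)·(1.6) + (2.6)·(2.6) + (-0.4)·(-0.4) + (-3.4)·(-3.4)) / 4 = 21.2/4 = 5.3
  S[U,V] = ((-0.4)·(3.4) + (1.6)·(0.4) + (2.6)·(0.4) + (-0.4)·(-1.6) + (-3.4)·(-2.6)) / 4 = 9.8/4 = 2.45
  S[V,V] = ((3.4)·(3.4) + (0.4)·(0.4) + (0.4)·(0.4) + (-1.6)·(-1.6) + (-2.6)·(-2.6)) / 4 = 21.2/4 = 5.3
  S = [[5.3, 2.45],
 [2.45, 5.3]].

Step 3 — invert S. det(S) = 5.3·5.3 - (2.45)² = 22.0875.
  S^{-1} = (1/det) · [[d, -b], [-b, a]] = [[0.24, -0.1109],
 [-0.1109, 0.24]].

Step 4 — quadratic form (x̄ - mu_0)^T · S^{-1} · (x̄ - mu_0):
  S^{-1} · (x̄ - mu_0) = (0.6565, 0.3758),
  (x̄ - mu_0)^T · [...] = (4.4)·(0.6565) + (3.6)·(0.3758) = 4.2413.

Step 5 — scale by n: T² = 5 · 4.2413 = 21.2066.

T² ≈ 21.2066


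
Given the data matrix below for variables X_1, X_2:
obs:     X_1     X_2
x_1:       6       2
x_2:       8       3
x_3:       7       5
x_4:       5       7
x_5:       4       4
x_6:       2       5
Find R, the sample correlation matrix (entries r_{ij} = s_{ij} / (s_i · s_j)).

Step 1 — column means:
  mean(X_1) = (6 + 8 + 7 + 5 + 4 + 2) / 6 = 32/6 = 5.3333
  mean(X_2) = (2 + 3 + 5 + 7 + 4 + 5) / 6 = 26/6 = 4.3333

Step 2 — sample variances and covariances s[i,j] = (1/(n-1)) · Σ_k (x_{k,i} - mean_i) · (x_{k,j} - mean_j), with n-1 = 5:
  s[X_1,X_1] = ((0.6667)·(0.6667) + (2.6667)·(2.6667) + (1.6667)·(1.6667) + (-0.3333)·(-0.3333) + (-1.3333)·(-1.3333) + (-3.3333)·(-3.3333)) / 5 = 23.3333/5 = 4.6667
  s[X_1,X_2] = ((0.6667)·(-2.3333) + (2.6667)·(-1.3333) + (1.6667)·(0.6667) + (-0.3333)·(2.6667) + (-1.3333)·(-0.3333) + (-3.3333)·(0.6667)) / 5 = -6.6667/5 = -1.3333
  s[X_2,X_2] = ((-2.3333)·(-2.3333) + (-1.3333)·(-1.3333) + (0.6667)·(0.6667) + (2.6667)·(2.6667) + (-0.3333)·(-0.3333) + (0.6667)·(0.6667)) / 5 = 15.3333/5 = 3.0667
  Sample standard deviations s_i = √(s[i,i]):
  s(X_1) = √(4.6667) = 2.1602
  s(X_2) = √(3.0667) = 1.7512

Step 3 — r_{ij} = s_{ij} / (s_i · s_j):
  r[X_1,X_1] = 1 (diagonal).
  r[X_1,X_2] = -1.3333 / (2.1602 · 1.7512) = -1.3333 / 3.783 = -0.3525
  r[X_2,X_2] = 1 (diagonal).

R is symmetric with unit diagonal. Assembling:

R = [[1, -0.3525],
 [-0.3525, 1]]


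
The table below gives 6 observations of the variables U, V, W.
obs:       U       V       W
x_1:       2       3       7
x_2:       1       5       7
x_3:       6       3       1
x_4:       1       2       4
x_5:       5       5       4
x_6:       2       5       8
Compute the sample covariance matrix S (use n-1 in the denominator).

Step 1 — column means:
  mean(U) = (2 + 1 + 6 + 1 + 5 + 2) / 6 = 17/6 = 2.8333
  mean(V) = (3 + 5 + 3 + 2 + 5 + 5) / 6 = 23/6 = 3.8333
  mean(W) = (7 + 7 + 1 + 4 + 4 + 8) / 6 = 31/6 = 5.1667

Step 2 — sample covariance S[i,j] = (1/(n-1)) · Σ_k (x_{k,i} - mean_i) · (x_{k,j} - mean_j), with n-1 = 5.
  S[U,U] = ((-0.8333)·(-0.8333) + (-1.8333)·(-1.8333) + (3.1667)·(3.1667) + (-1.8333)·(-1.8333) + (2.1667)·(2.1667) + (-0.8333)·(-0.8333)) / 5 = 22.8333/5 = 4.5667
  S[U,V] = ((-0.8333)·(-0.8333) + (-1.8333)·(1.1667) + (3.1667)·(-0.8333) + (-1.8333)·(-1.8333) + (2.1667)·(1.1667) + (-0.8333)·(1.1667)) / 5 = 0.8333/5 = 0.1667
  S[U,W] = ((-0.8333)·(1.8333) + (-1.8333)·(1.8333) + (3.1667)·(-4.1667) + (-1.8333)·(-1.1667) + (2.1667)·(-1.1667) + (-0.8333)·(2.8333)) / 5 = -20.8333/5 = -4.1667
  S[V,V] = ((-0.8333)·(-0.8333) + (1.1667)·(1.1667) + (-0.8333)·(-0.8333) + (-1.8333)·(-1.8333) + (1.1667)·(1.1667) + (1.1667)·(1.1667)) / 5 = 8.8333/5 = 1.7667
  S[V,W] = ((-0.8333)·(1.8333) + (1.1667)·(1.8333) + (-0.8333)·(-4.1667) + (-1.8333)·(-1.1667) + (1.1667)·(-1.1667) + (1.1667)·(2.8333)) / 5 = 8.1667/5 = 1.6333
  S[W,W] = ((1.8333)·(1.8333) + (1.8333)·(1.8333) + (-4.1667)·(-4.1667) + (-1.1667)·(-1.1667) + (-1.1667)·(-1.1667) + (2.8333)·(2.8333)) / 5 = 34.8333/5 = 6.9667

S is symmetric (S[j,i] = S[i,j]). Assembling:

S = [[4.5667, 0.1667, -4.1667],
 [0.1667, 1.7667, 1.6333],
 [-4.1667, 1.6333, 6.9667]]


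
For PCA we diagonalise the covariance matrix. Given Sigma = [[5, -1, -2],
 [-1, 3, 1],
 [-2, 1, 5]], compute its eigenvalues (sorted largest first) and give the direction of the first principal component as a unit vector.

Step 1 — characteristic polynomial p(λ) = det(λI - Sigma) = λ³ - tr·λ² + c_1·λ - det, where tr = trace, c_1 = sum of the principal 2×2 minors, det = det(Sigma):
  tr = 5 + 3 + 5 = 13,
  c_1 = (5·3 - (-1)²) + (5·5 - (-2)²) + (3·5 - (1)²) = 14 + 21 + 14 = 49,
  det = 5·(3·5 - (1)²) - (-1)·((-1)·5 - (1)·(-2)) + (-2)·((-1)·(1) - 3·(-2)) = 5·(14) - (-1)·(-3) + (-2)·(5) = 57.
  So p(λ) = λ³ - 13λ² + 49λ - 57.
Step 2 — look for an integer root (rational root theorem: any rational root is an integer divisor of 57). Testing λ = 3:
  p(3) = 27 - 117 + 147 - 57 = 0  ✓
  Dividing out (λ - 3): p(λ) = (λ - 3)(λ² - 10λ + 19).
Step 3 — remaining eigenvalues from the quadratic λ² - 10λ + 19 = 0:
  Δ = 10² - 4·19 = 100 - 76 = 24,  λ = (10 ± √24)/2 = (10 ± 4.899)/2 ≈ 7.4495 or 2.5505.
  Sorted: λ_1 = 7.4495,  λ_2 = 3,  λ_3 = 2.5505  (check: sum = 13 = tr ✓).

Step 4 — unit eigenvector for λ_1 ≈ 7.4495: v spans the null space of (Sigma - λ_1 I), whose rows are
  r_1 = (-2.4495, -1, -2),  r_2 = (-1, -4.4495, 1),  r_3 = (-2, 1, -2.4495).
  v is orthogonal to every row, so take v ∝ r_1 × r_2 = ((-1)·(1) - (-2)·(-4.4495), (-2)·(-1) - (-2.4495)·(1), (-2.4495)·(-4.4495) - (-1)·(-1)) ≈ (-9.899, 4.4495, 9.899).
  Rescale (multiply by -1 so the first nonzero entry is positive): u = (9.899, -4.4495, -9.899).
  ||u|| = √((9.899)² + (-4.4495)² + (-9.899)²) = √(215.7775) ≈ 14.6894,  v_1 = u/||u|| ≈ (0.6739, -0.3029, -0.6739) (||v_1|| = 1).

λ_1 = 7.4495,  λ_2 = 3,  λ_3 = 2.5505;  v_1 ≈ (0.6739, -0.3029, -0.6739)


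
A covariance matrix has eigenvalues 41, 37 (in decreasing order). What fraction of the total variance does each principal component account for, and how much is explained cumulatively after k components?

Step 1 — total variance = trace(Sigma) = Σ λ_i = 41 + 37 = 78.

Step 2 — fraction explained by component i = λ_i / Σ λ:
  PC1: 41/78 = 0.5256
  PC2: 37/78 = 0.4744

Step 3 — cumulative fraction after k components = (λ_1 + ... + λ_k) / Σ λ:
  k = 1: 41/78 = 0.5256
  k = 2: (41 + 37)/78 = 78/78 = 1

Summary (fraction, with percent):

explained: PC1 0.5256 (52.56%), PC2 0.4744 (47.44%);  cumulative: 0.5256, 1


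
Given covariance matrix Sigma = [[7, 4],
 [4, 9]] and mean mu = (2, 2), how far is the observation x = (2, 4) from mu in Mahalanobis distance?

Step 1 — centre the observation: (x - mu) = (0, 2).

Step 2 — invert Sigma. det(Sigma) = 7·9 - (4)² = 47.
  Sigma^{-1} = (1/det) · [[d, -b], [-b, a]] = [[0.1915, -0.0851],
 [-0.0851, 0.1489]].

Step 3 — form the quadratic (x - mu)^T · Sigma^{-1} · (x - mu):
  Sigma^{-1} · (x - mu) = (-0.1702, 0.2979).
  (x - mu)^T · [Sigma^{-1} · (x - mu)] = (0)·(-0.1702) + (2)·(0.2979) = 0.5957.

Step 4 — take square root: d = √(0.5957) ≈ 0.7718.

d(x, mu) = √(0.5957) ≈ 0.7718


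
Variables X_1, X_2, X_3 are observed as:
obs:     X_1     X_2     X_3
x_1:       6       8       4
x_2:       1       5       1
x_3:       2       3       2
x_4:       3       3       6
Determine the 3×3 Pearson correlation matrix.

Step 1 — column means:
  mean(X_1) = (6 + 1 + 2 + 3) / 4 = 12/4 = 3
  mean(X_2) = (8 + 5 + 3 + 3) / 4 = 19/4 = 4.75
  mean(X_3) = (4 + 1 + 2 + 6) / 4 = 13/4 = 3.25

Step 2 — sample variances and covariances s[i,j] = (1/(n-1)) · Σ_k (x_{k,i} - mean_i) · (x_{k,j} - mean_j), with n-1 = 3:
  s[X_1,X_1] = ((3)·(3) + (-2)·(-2) + (-1)·(-1) + (0)·(0)) / 3 = 14/3 = 4.6667
  s[X_1,X_2] = ((3)·(3.25) + (-2)·(0.25) + (-1)·(-1.75) + (0)·(-1.75)) / 3 = 11/3 = 3.6667
  s[X_1,X_3] = ((3)·(0.75) + (-2)·(-2.25) + (-1)·(-1.25) + (0)·(2.75)) / 3 = 8/3 = 2.6667
  s[X_2,X_2] = ((3.25)·(3.25) + (0.25)·(0.25) + (-1.75)·(-1.75) + (-1.75)·(-1.75)) / 3 = 16.75/3 = 5.5833
  s[X_2,X_3] = ((3.25)·(0.75) + (0.25)·(-2.25) + (-1.75)·(-1.25) + (-1.75)·(2.75)) / 3 = -0.75/3 = -0.25
  s[X_3,X_3] = ((0.75)·(0.75) + (-2.25)·(-2.25) + (-1.25)·(-1.25) + (2.75)·(2.75)) / 3 = 14.75/3 = 4.9167
  Sample standard deviations s_i = √(s[i,i]):
  s(X_1) = √(4.6667) = 2.1602
  s(X_2) = √(5.5833) = 2.3629
  s(X_3) = √(4.9167) = 2.2174

Step 3 — r_{ij} = s_{ij} / (s_i · s_j):
  r[X_1,X_1] = 1 (diagonal).
  r[X_1,X_2] = 3.6667 / (2.1602 · 2.3629) = 3.6667 / 5.1045 = 0.7183
  r[X_1,X_3] = 2.6667 / (2.1602 · 2.2174) = 2.6667 / 4.79 = 0.5567
  r[X_2,X_2] = 1 (diagonal).
  r[X_2,X_3] = -0.25 / (2.3629 · 2.2174) = -0.25 / 5.2394 = -0.0477
  r[X_3,X_3] = 1 (diagonal).

R is symmetric with unit diagonal. Assembling:

R = [[1, 0.7183, 0.5567],
 [0.7183, 1, -0.0477],
 [0.5567, -0.0477, 1]]


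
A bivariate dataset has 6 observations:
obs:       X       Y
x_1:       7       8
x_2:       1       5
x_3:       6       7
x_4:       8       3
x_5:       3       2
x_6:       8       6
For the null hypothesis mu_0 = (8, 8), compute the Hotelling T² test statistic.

Step 1 — sample mean vector:
  mean(X) = (7 + 1 + 6 + 8 + 3 + 8) / 6 = 33/6 = 5.5
  mean(Y) = (8 + 5 + 7 + 3 + 2 + 6) / 6 = 31/6 = 5.1667
  x̄ = (5.5, 5.1667),  deviation x̄ - mu_0 = (5.5, 5.1667) - (8, 8) = (-2.5, -2.8333).

Step 2 — sample covariance matrix, S[i,j] = (1/(n-1)) · Σ_k (x_{k,i} - mean_i) · (x_{k,j} - mean_j), divisor n-1 = 5:
  S[X,X] = ((1.5)·(1.5) + (-4.5)·(-4.5) + (0.5)·(0.5) + (2.5)·(2.5) + (-2.5)·(-2.5) + (2.5)·(2.5)) / 5 = 41.5/5 = 8.3
  S[X,Y] = ((1.5)·(2.8333) + (-4.5)·(-0.1667) + (0.5)·(1.8333) + (2.5)·(-2.1667) + (-2.5)·(-3.1667) + (2.5)·(0.8333)) / 5 = 10.5/5 = 2.1
  S[Y,Y] = ((2.8333)·(2.8333) + (-0.1667)·(-0.1667) + (1.8333)·(1.8333) + (-2.1667)·(-2.1667) + (-3.1667)·(-3.1667) + (0.8333)·(0.8333)) / 5 = 26.8333/5 = 5.3667
  S = [[8.3, 2.1],
 [2.1, 5.3667]].

Step 3 — invert S. det(S) = 8.3·5.3667 - (2.1)² = 40.1333.
  S^{-1} = (1/det) · [[d, -b], [-b, a]] = [[0.1337, -0.0523],
 [-0.0523, 0.2068]].

Step 4 — quadratic form (x̄ - mu_0)^T · S^{-1} · (x̄ - mu_0):
  S^{-1} · (x̄ - mu_0) = (-0.186, -0.4551),
  (x̄ - mu_0)^T · [...] = (-2.5)·(-0.186) + (-2.8333)·(-0.4551) = 1.7547.

Step 5 — scale by n: T² = 6 · 1.7547 = 10.5282.

T² ≈ 10.5282


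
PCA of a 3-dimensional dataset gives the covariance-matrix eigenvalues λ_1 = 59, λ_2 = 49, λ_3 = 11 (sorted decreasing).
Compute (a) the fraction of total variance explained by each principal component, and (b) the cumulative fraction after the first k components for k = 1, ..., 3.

Step 1 — total variance = trace(Sigma) = Σ λ_i = 59 + 49 + 11 = 119.

Step 2 — fraction explained by component i = λ_i / Σ λ:
  PC1: 59/119 = 0.4958
  PC2: 49/119 = 0.4118
  PC3: 11/119 = 0.0924

Step 3 — cumulative fraction after k components = (λ_1 + ... + λ_k) / Σ λ:
  k = 1: 59/119 = 0.4958
  k = 2: (59 + 49)/119 = 108/119 = 0.9076
  k = 3: (59 + 49 + 11)/119 = 119/119 = 1

Summary (fraction, with percent):

explained: PC1 0.4958 (49.58%), PC2 0.4118 (41.18%), PC3 0.0924 (9.24%);  cumulative: 0.4958, 0.9076, 1


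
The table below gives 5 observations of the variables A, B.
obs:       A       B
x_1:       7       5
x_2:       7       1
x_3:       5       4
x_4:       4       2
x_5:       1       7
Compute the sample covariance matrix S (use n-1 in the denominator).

Step 1 — column means:
  mean(A) = (7 + 7 + 5 + 4 + 1) / 5 = 24/5 = 4.8
  mean(B) = (5 + 1 + 4 + 2 + 7) / 5 = 19/5 = 3.8

Step 2 — sample covariance S[i,j] = (1/(n-1)) · Σ_k (x_{k,i} - mean_i) · (x_{k,j} - mean_j), with n-1 = 4.
  S[A,A] = ((2.2)·(2.2) + (2.2)·(2.2) + (0.2)·(0.2) + (-0.8)·(-0.8) + (-3.8)·(-3.8)) / 4 = 24.8/4 = 6.2
  S[A,B] = ((2.2)·(1.2) + (2.2)·(-2.8) + (0.2)·(0.2) + (-0.8)·(-1.8) + (-3.8)·(3.2)) / 4 = -14.2/4 = -3.55
  S[B,B] = ((1.2)·(1.2) + (-2.8)·(-2.8) + (0.2)·(0.2) + (-1.8)·(-1.8) + (3.2)·(3.2)) / 4 = 22.8/4 = 5.7

S is symmetric (S[j,i] = S[i,j]). Assembling:

S = [[6.2, -3.55],
 [-3.55, 5.7]]


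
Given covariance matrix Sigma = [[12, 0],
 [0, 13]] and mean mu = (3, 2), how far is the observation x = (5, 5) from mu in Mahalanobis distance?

Step 1 — centre the observation: (x - mu) = (2, 3).

Step 2 — invert Sigma. det(Sigma) = 12·13 - (0)² = 156.
  Sigma^{-1} = (1/det) · [[d, -b], [-b, a]] = [[0.0833, 0],
 [0, 0.0769]].

Step 3 — form the quadratic (x - mu)^T · Sigma^{-1} · (x - mu):
  Sigma^{-1} · (x - mu) = (0.1667, 0.2308).
  (x - mu)^T · [Sigma^{-1} · (x - mu)] = (2)·(0.1667) + (3)·(0.2308) = 1.0256.

Step 4 — take square root: d = √(1.0256) ≈ 1.0127.

d(x, mu) = √(1.0256) ≈ 1.0127


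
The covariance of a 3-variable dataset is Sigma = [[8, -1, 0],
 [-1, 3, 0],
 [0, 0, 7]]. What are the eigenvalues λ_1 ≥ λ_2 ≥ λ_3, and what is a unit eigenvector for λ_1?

Step 1 — characteristic polynomial p(λ) = det(λI - Sigma) = λ³ - tr·λ² + c_1·λ - det, where tr = trace, c_1 = sum of the principal 2×2 minors, det = det(Sigma):
  tr = 8 + 3 + 7 = 18,
  c_1 = (8·3 - (-1)²) + (8·7 - (0)²) + (3·7 - (0)²) = 23 + 56 + 21 = 100,
  det = 8·(3·7 - (0)²) - (-1)·((-1)·7 - (0)·(0)) + (0)·((-1)·(0) - 3·(0)) = 8·(21) - (-1)·(-7) + (0)·(0) = 161.
  So p(λ) = λ³ - 18λ² + 100λ - 161.
Step 2 — look for an integer root (rational root theorem: any rational root is an integer divisor of 161). Testing λ = 7:
  p(7) = 343 - 882 + 700 - 161 = 0  ✓
  Dividing out (λ - 7): p(λ) = (λ - 7)(λ² - 11λ + 23).
Step 3 — remaining eigenvalues from the quadratic λ² - 11λ + 23 = 0:
  Δ = 11² - 4·23 = 121 - 92 = 29,  λ = (11 ± √29)/2 = (11 ± 5.3852)/2 ≈ 8.1926 or 2.8074.
  Sorted: λ_1 = 8.1926,  λ_2 = 7,  λ_3 = 2.8074  (check: sum = 18 = tr ✓).

Step 4 — unit eigenvector for λ_1 ≈ 8.1926: v spans the null space of (Sigma - λ_1 I), whose rows are
  r_1 = (-0.1926, -1, 0),  r_2 = (-1, -5.1926, 0),  r_3 = (0, 0, -1.1926).
  v is orthogonal to every row, so take v ∝ r_1 × r_3 = ((-1)·(-1.1926) - (0)·(0), (0)·(0) - (-0.1926)·(-1.1926), (-0.1926)·(0) - (-1)·(0)) ≈ (1.1926, -0.2297, 0).
  Let u = (1.1926, -0.2297, 0).
  ||u|| = √((1.1926)² + (-0.2297)² + (0)²) = √(1.475) ≈ 1.2145,  v_1 = u/||u|| ≈ (0.982, -0.1891, 0) (||v_1|| = 1).

λ_1 = 8.1926,  λ_2 = 7,  λ_3 = 2.8074;  v_1 ≈ (0.982, -0.1891, 0)


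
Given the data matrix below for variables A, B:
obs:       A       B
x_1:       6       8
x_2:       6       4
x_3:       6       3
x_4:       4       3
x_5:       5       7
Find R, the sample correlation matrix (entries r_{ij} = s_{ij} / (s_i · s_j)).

Step 1 — column means:
  mean(A) = (6 + 6 + 6 + 4 + 5) / 5 = 27/5 = 5.4
  mean(B) = (8 + 4 + 3 + 3 + 7) / 5 = 25/5 = 5

Step 2 — sample variances and covariances s[i,j] = (1/(n-1)) · Σ_k (x_{k,i} - mean_i) · (x_{k,j} - mean_j), with n-1 = 4:
  s[A,A] = ((0.6)·(0.6) + (0.6)·(0.6) + (0.6)·(0.6) + (-1.4)·(-1.4) + (-0.4)·(-0.4)) / 4 = 3.2/4 = 0.8
  s[A,B] = ((0.6)·(3) + (0.6)·(-1) + (0.6)·(-2) + (-1.4)·(-2) + (-0.4)·(2)) / 4 = 2/4 = 0.5
  s[B,B] = ((3)·(3) + (-1)·(-1) + (-2)·(-2) + (-2)·(-2) + (2)·(2)) / 4 = 22/4 = 5.5
  Sample standard deviations s_i = √(s[i,i]):
  s(A) = √(0.8) = 0.8944
  s(B) = √(5.5) = 2.3452

Step 3 — r_{ij} = s_{ij} / (s_i · s_j):
  r[A,A] = 1 (diagonal).
  r[A,B] = 0.5 / (0.8944 · 2.3452) = 0.5 / 2.0976 = 0.2384
  r[B,B] = 1 (diagonal).

R is symmetric with unit diagonal. Assembling:

R = [[1, 0.2384],
 [0.2384, 1]]


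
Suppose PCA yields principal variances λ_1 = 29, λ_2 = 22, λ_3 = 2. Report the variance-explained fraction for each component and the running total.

Step 1 — total variance = trace(Sigma) = Σ λ_i = 29 + 22 + 2 = 53.

Step 2 — fraction explained by component i = λ_i / Σ λ:
  PC1: 29/53 = 0.5472
  PC2: 22/53 = 0.4151
  PC3: 2/53 = 0.0377

Step 3 — cumulative fraction after k components = (λ_1 + ... + λ_k) / Σ λ:
  k = 1: 29/53 = 0.5472
  k = 2: (29 + 22)/53 = 51/53 = 0.9623
  k = 3: (29 + 22 + 2)/53 = 53/53 = 1

Summary (fraction, with percent):

explained: PC1 0.5472 (54.72%), PC2 0.4151 (41.51%), PC3 0.0377 (3.77%);  cumulative: 0.5472, 0.9623, 1


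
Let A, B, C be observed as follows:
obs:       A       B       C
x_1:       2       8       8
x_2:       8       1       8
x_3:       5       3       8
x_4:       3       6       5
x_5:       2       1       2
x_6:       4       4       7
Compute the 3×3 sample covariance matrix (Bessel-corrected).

Step 1 — column means:
  mean(A) = (2 + 8 + 5 + 3 + 2 + 4) / 6 = 24/6 = 4
  mean(B) = (8 + 1 + 3 + 6 + 1 + 4) / 6 = 23/6 = 3.8333
  mean(C) = (8 + 8 + 8 + 5 + 2 + 7) / 6 = 38/6 = 6.3333

Step 2 — sample covariance S[i,j] = (1/(n-1)) · Σ_k (x_{k,i} - mean_i) · (x_{k,j} - mean_j), with n-1 = 5.
  S[A,A] = ((-2)·(-2) + (4)·(4) + (1)·(1) + (-1)·(-1) + (-2)·(-2) + (0)·(0)) / 5 = 26/5 = 5.2
  S[A,B] = ((-2)·(4.1667) + (4)·(-2.8333) + (1)·(-0.8333) + (-1)·(2.1667) + (-2)·(-2.8333) + (0)·(0.1667)) / 5 = -17/5 = -3.4
  S[A,C] = ((-2)·(1.6667) + (4)·(1.6667) + (1)·(1.6667) + (-1)·(-1.3333) + (-2)·(-4.3333) + (0)·(0.6667)) / 5 = 15/5 = 3
  S[B,B] = ((4.1667)·(4.1667) + (-2.8333)·(-2.8333) + (-0.8333)·(-0.8333) + (2.1667)·(2.1667) + (-2.8333)·(-2.8333) + (0.1667)·(0.1667)) / 5 = 38.8333/5 = 7.7667
  S[B,C] = ((4.1667)·(1.6667) + (-2.8333)·(1.6667) + (-0.8333)·(1.6667) + (2.1667)·(-1.3333) + (-2.8333)·(-4.3333) + (0.1667)·(0.6667)) / 5 = 10.3333/5 = 2.0667
  S[C,C] = ((1.6667)·(1.6667) + (1.6667)·(1.6667) + (1.6667)·(1.6667) + (-1.3333)·(-1.3333) + (-4.3333)·(-4.3333) + (0.6667)·(0.6667)) / 5 = 29.3333/5 = 5.8667

S is symmetric (S[j,i] = S[i,j]). Assembling:

S = [[5.2, -3.4, 3],
 [-3.4, 7.7667, 2.0667],
 [3, 2.0667, 5.8667]]


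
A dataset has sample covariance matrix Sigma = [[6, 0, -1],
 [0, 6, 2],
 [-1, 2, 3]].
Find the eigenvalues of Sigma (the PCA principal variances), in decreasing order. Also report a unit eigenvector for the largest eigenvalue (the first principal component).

Step 1 — characteristic polynomial p(λ) = det(λI - Sigma) = λ³ - tr·λ² + c_1·λ - det, where tr = trace, c_1 = sum of the principal 2×2 minors, det = det(Sigma):
  tr = 6 + 6 + 3 = 15,
  c_1 = (6·6 - (0)²) + (6·3 - (-1)²) + (6·3 - (2)²) = 36 + 17 + 14 = 67,
  det = 6·(6·3 - (2)²) - (0)·((0)·3 - (2)·(-1)) + (-1)·((0)·(2) - 6·(-1)) = 6·(14) - (0)·(2) + (-1)·(6) = 78.
  So p(λ) = λ³ - 15λ² + 67λ - 78.
Step 2 — look for an integer root (rational root theorem: any rational root is an integer divisor of 78). Testing λ = 6:
  p(6) = 216 - 540 + 402 - 78 = 0  ✓
  Dividing out (λ - 6): p(λ) = (λ - 6)(λ² - 9λ + 13).
Step 3 — remaining eigenvalues from the quadratic λ² - 9λ + 13 = 0:
  Δ = 9² - 4·13 = 81 - 52 = 29,  λ = (9 ± √29)/2 = (9 ± 5.3852)/2 ≈ 7.1926 or 1.8074.
  Sorted: λ_1 = 7.1926,  λ_2 = 6,  λ_3 = 1.8074  (check: sum = 15 = tr ✓).

Step 4 — unit eigenvector for λ_1 ≈ 7.1926: v spans the null space of (Sigma - λ_1 I), whose rows are
  r_1 = (-1.1926, 0, -1),  r_2 = (0, -1.1926, 2),  r_3 = (-1, 2, -4.1926).
  v is orthogonal to every row, so take v ∝ r_1 × r_2 = ((0)·(2) - (-1)·(-1.1926), (-1)·(0) - (-1.1926)·(2), (-1.1926)·(-1.1926) - (0)·(0)) ≈ (-1.1926, 2.3852, 1.4223).
  Rescale (multiply by -1 so the first nonzero entry is positive): u = (1.1926, -2.3852, -1.4223).
  ||u|| = √((1.1926)² + (-2.3852)² + (-1.4223)²) = √(9.1341) ≈ 3.0223,  v_1 = u/||u|| ≈ (0.3946, -0.7892, -0.4706) (||v_1|| = 1).

λ_1 = 7.1926,  λ_2 = 6,  λ_3 = 1.8074;  v_1 ≈ (0.3946, -0.7892, -0.4706)


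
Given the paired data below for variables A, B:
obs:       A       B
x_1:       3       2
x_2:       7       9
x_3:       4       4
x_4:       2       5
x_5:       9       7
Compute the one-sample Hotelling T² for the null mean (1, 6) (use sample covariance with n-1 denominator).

Step 1 — sample mean vector:
  mean(A) = (3 + 7 + 4 + 2 + 9) / 5 = 25/5 = 5
  mean(B) = (2 + 9 + 4 + 5 + 7) / 5 = 27/5 = 5.4
  x̄ = (5, 5.4),  deviation x̄ - mu_0 = (5, 5.4) - (1, 6) = (4, -0.6).

Step 2 — sample covariance matrix, S[i,j] = (1/(n-1)) · Σ_k (x_{k,i} - mean_i) · (x_{k,j} - mean_j), divisor n-1 = 4:
  S[A,A] = ((-2)·(-2) + (2)·(2) + (-1)·(-1) + (-3)·(-3) + (4)·(4)) / 4 = 34/4 = 8.5
  S[A,B] = ((-2)·(-3.4) + (2)·(3.6) + (-1)·(-1.4) + (-3)·(-0.4) + (4)·(1.6)) / 4 = 23/4 = 5.75
  S[B,B] = ((-3.4)·(-3.4) + (3.6)·(3.6) + (-1.4)·(-1.4) + (-0.4)·(-0.4) + (1.6)·(1.6)) / 4 = 29.2/4 = 7.3
  S = [[8.5, 5.75],
 [5.75, 7.3]].

Step 3 — invert S. det(S) = 8.5·7.3 - (5.75)² = 28.9875.
  S^{-1} = (1/det) · [[d, -b], [-b, a]] = [[0.2518, -0.1984],
 [-0.1984, 0.2932]].

Step 4 — quadratic form (x̄ - mu_0)^T · S^{-1} · (x̄ - mu_0):
  S^{-1} · (x̄ - mu_0) = (1.1263, -0.9694),
  (x̄ - mu_0)^T · [...] = (4)·(1.1263) + (-0.6)·(-0.9694) = 5.087.

Step 5 — scale by n: T² = 5 · 5.087 = 25.4351.

T² ≈ 25.4351


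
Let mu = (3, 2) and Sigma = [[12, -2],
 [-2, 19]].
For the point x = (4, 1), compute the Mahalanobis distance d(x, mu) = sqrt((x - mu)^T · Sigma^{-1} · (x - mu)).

Step 1 — centre the observation: (x - mu) = (1, -1).

Step 2 — invert Sigma. det(Sigma) = 12·19 - (-2)² = 224.
  Sigma^{-1} = (1/det) · [[d, -b], [-b, a]] = [[0.0848, 0.0089],
 [0.0089, 0.0536]].

Step 3 — form the quadratic (x - mu)^T · Sigma^{-1} · (x - mu):
  Sigma^{-1} · (x - mu) = (0.0759, -0.0446).
  (x - mu)^T · [Sigma^{-1} · (x - mu)] = (1)·(0.0759) + (-1)·(-0.0446) = 0.1205.

Step 4 — take square root: d = √(0.1205) ≈ 0.3472.

d(x, mu) = √(0.1205) ≈ 0.3472


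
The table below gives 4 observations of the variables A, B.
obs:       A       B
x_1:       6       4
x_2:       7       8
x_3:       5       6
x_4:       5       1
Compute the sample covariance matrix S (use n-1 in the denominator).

Step 1 — column means:
  mean(A) = (6 + 7 + 5 + 5) / 4 = 23/4 = 5.75
  mean(B) = (4 + 8 + 6 + 1) / 4 = 19/4 = 4.75

Step 2 — sample covariance S[i,j] = (1/(n-1)) · Σ_k (x_{k,i} - mean_i) · (x_{k,j} - mean_j), with n-1 = 3.
  S[A,A] = ((0.25)·(0.25) + (1.25)·(1.25) + (-0.75)·(-0.75) + (-0.75)·(-0.75)) / 3 = 2.75/3 = 0.9167
  S[A,B] = ((0.25)·(-0.75) + (1.25)·(3.25) + (-0.75)·(1.25) + (-0.75)·(-3.75)) / 3 = 5.75/3 = 1.9167
  S[B,B] = ((-0.75)·(-0.75) + (3.25)·(3.25) + (1.25)·(1.25) + (-3.75)·(-3.75)) / 3 = 26.75/3 = 8.9167

S is symmetric (S[j,i] = S[i,j]). Assembling:

S = [[0.9167, 1.9167],
 [1.9167, 8.9167]]


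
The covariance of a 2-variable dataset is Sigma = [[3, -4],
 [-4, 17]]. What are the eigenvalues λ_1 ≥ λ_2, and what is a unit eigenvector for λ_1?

Step 1 — characteristic polynomial of 2×2 Sigma:
  det(Sigma - λI) = λ² - trace · λ + det = 0.
  trace = 3 + 17 = 20, det = 3·17 - (-4)² = 35.
Step 2 — discriminant:
  Δ = trace² - 4·det = 400 - 140 = 260.
Step 3 — eigenvalues:
  λ = (trace ± √Δ)/2 = (20 ± 16.1245)/2,
  λ_1 = 18.0623,  λ_2 = 1.9377.

Step 4 — unit eigenvector for λ_1: solve (Sigma - λ_1 I)v = 0. First row:
  (3 - 18.0623)·v_x + (-4)·v_y = 0, i.e. (-15.0623)·v_x + (-4)·v_y = 0,
  so v ∝ (b, λ_1 - a) = (-4, 15.0623); multiply by -1 so the first entry is positive: u = (4, -15.0623).
  ||u|| = √((4)² + (-15.0623)²) = √(242.8716) ≈ 15.5843,
  v_1 = u/||u|| ≈ (0.2567, -0.9665) (||v_1|| = 1).

λ_1 = 18.0623,  λ_2 = 1.9377;  v_1 ≈ (0.2567, -0.9665)


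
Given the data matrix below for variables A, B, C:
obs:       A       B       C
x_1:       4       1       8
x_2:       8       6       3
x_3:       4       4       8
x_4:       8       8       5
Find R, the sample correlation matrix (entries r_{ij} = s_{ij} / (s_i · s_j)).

Step 1 — column means:
  mean(A) = (4 + 8 + 4 + 8) / 4 = 24/4 = 6
  mean(B) = (1 + 6 + 4 + 8) / 4 = 19/4 = 4.75
  mean(C) = (8 + 3 + 8 + 5) / 4 = 24/4 = 6

Step 2 — sample variances and covariances s[i,j] = (1/(n-1)) · Σ_k (x_{k,i} - mean_i) · (x_{k,j} - mean_j), with n-1 = 3:
  s[A,A] = ((-2)·(-2) + (2)·(2) + (-2)·(-2) + (2)·(2)) / 3 = 16/3 = 5.3333
  s[A,B] = ((-2)·(-3.75) + (2)·(1.25) + (-2)·(-0.75) + (2)·(3.25)) / 3 = 18/3 = 6
  s[A,C] = ((-2)·(2) + (2)·(-3) + (-2)·(2) + (2)·(-1)) / 3 = -16/3 = -5.3333
  s[B,B] = ((-3.75)·(-3.75) + (1.25)·(1.25) + (-0.75)·(-0.75) + (3.25)·(3.25)) / 3 = 26.75/3 = 8.9167
  s[B,C] = ((-3.75)·(2) + (1.25)·(-3) + (-0.75)·(2) + (3.25)·(-1)) / 3 = -16/3 = -5.3333
  s[C,C] = ((2)·(2) + (-3)·(-3) + (2)·(2) + (-1)·(-1)) / 3 = 18/3 = 6
  Sample standard deviations s_i = √(s[i,i]):
  s(A) = √(5.3333) = 2.3094
  s(B) = √(8.9167) = 2.9861
  s(C) = √(6) = 2.4495

Step 3 — r_{ij} = s_{ij} / (s_i · s_j):
  r[A,A] = 1 (diagonal).
  r[A,B] = 6 / (2.3094 · 2.9861) = 6 / 6.8961 = 0.8701
  r[A,C] = -5.3333 / (2.3094 · 2.4495) = -5.3333 / 5.6569 = -0.9428
  r[B,B] = 1 (diagonal).
  r[B,C] = -5.3333 / (2.9861 · 2.4495) = -5.3333 / 7.3144 = -0.7292
  r[C,C] = 1 (diagonal).

R is symmetric with unit diagonal. Assembling:

R = [[1, 0.8701, -0.9428],
 [0.8701, 1, -0.7292],
 [-0.9428, -0.7292, 1]]


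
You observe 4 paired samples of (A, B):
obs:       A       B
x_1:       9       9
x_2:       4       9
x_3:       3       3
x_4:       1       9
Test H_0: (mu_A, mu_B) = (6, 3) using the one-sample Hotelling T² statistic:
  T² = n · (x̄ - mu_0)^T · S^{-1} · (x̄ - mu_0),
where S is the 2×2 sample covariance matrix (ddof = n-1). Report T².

Step 1 — sample mean vector:
  mean(A) = (9 + 4 + 3 + 1) / 4 = 17/4 = 4.25
  mean(B) = (9 + 9 + 3 + 9) / 4 = 30/4 = 7.5
  x̄ = (4.25, 7.5),  deviation x̄ - mu_0 = (4.25, 7.5) - (6, 3) = (-1.75, 4.5).

Step 2 — sample covariance matrix, S[i,j] = (1/(n-1)) · Σ_k (x_{k,i} - mean_i) · (x_{k,j} - mean_j), divisor n-1 = 3:
  S[A,A] = ((4.75)·(4.75) + (-0.25)·(-0.25) + (-1.25)·(-1.25) + (-3.25)·(-3.25)) / 3 = 34.75/3 = 11.5833
  S[A,B] = ((4.75)·(1.5) + (-0.25)·(1.5) + (-1.25)·(-4.5) + (-3.25)·(1.5)) / 3 = 7.5/3 = 2.5
  S[B,B] = ((1.5)·(1.5) + (1.5)·(1.5) + (-4.5)·(-4.5) + (1.5)·(1.5)) / 3 = 27/3 = 9
  S = [[11.5833, 2.5],
 [2.5, 9]].

Step 3 — invert S. det(S) = 11.5833·9 - (2.5)² = 98.
  S^{-1} = (1/det) · [[d, -b], [-b, a]] = [[0.0918, -0.0255],
 [-0.0255, 0.1182]].

Step 4 — quadratic form (x̄ - mu_0)^T · S^{-1} · (x̄ - mu_0):
  S^{-1} · (x̄ - mu_0) = (-0.2755, 0.5765),
  (x̄ - mu_0)^T · [...] = (-1.75)·(-0.2755) + (4.5)·(0.5765) = 3.0765.

Step 5 — scale by n: T² = 4 · 3.0765 = 12.3061.

T² ≈ 12.3061


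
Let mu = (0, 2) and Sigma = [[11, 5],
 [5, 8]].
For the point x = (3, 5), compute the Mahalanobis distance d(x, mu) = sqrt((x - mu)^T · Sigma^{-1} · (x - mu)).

Step 1 — centre the observation: (x - mu) = (3, 3).

Step 2 — invert Sigma. det(Sigma) = 11·8 - (5)² = 63.
  Sigma^{-1} = (1/det) · [[d, -b], [-b, a]] = [[0.127, -0.0794],
 [-0.0794, 0.1746]].

Step 3 — form the quadratic (x - mu)^T · Sigma^{-1} · (x - mu):
  Sigma^{-1} · (x - mu) = (0.1429, 0.2857).
  (x - mu)^T · [Sigma^{-1} · (x - mu)] = (3)·(0.1429) + (3)·(0.2857) = 1.2857.

Step 4 — take square root: d = √(1.2857) ≈ 1.1339.

d(x, mu) = √(1.2857) ≈ 1.1339


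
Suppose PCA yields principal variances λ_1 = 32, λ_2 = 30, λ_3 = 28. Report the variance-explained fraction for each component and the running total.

Step 1 — total variance = trace(Sigma) = Σ λ_i = 32 + 30 + 28 = 90.

Step 2 — fraction explained by component i = λ_i / Σ λ:
  PC1: 32/90 = 0.3556
  PC2: 30/90 = 0.3333
  PC3: 28/90 = 0.3111

Step 3 — cumulative fraction after k components = (λ_1 + ... + λ_k) / Σ λ:
  k = 1: 32/90 = 0.3556
  k = 2: (32 + 30)/90 = 62/90 = 0.6889
  k = 3: (32 + 30 + 28)/90 = 90/90 = 1

Summary (fraction, with percent):

explained: PC1 0.3556 (35.56%), PC2 0.3333 (33.33%), PC3 0.3111 (31.11%);  cumulative: 0.3556, 0.6889, 1


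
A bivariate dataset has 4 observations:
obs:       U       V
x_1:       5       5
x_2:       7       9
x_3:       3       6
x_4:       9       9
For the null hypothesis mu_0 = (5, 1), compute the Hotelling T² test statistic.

Step 1 — sample mean vector:
  mean(U) = (5 + 7 + 3 + 9) / 4 = 24/4 = 6
  mean(V) = (5 + 9 + 6 + 9) / 4 = 29/4 = 7.25
  x̄ = (6, 7.25),  deviation x̄ - mu_0 = (6, 7.25) - (5, 1) = (1, 6.25).

Step 2 — sample covariance matrix, S[i,j] = (1/(n-1)) · Σ_k (x_{k,i} - mean_i) · (x_{k,j} - mean_j), divisor n-1 = 3:
  S[U,U] = ((-1)·(-1) + (1)·(1) + (-3)·(-3) + (3)·(3)) / 3 = 20/3 = 6.6667
  S[U,V] = ((-1)·(-2.25) + (1)·(1.75) + (-3)·(-1.25) + (3)·(1.75)) / 3 = 13/3 = 4.3333
  S[V,V] = ((-2.25)·(-2.25) + (1.75)·(1.75) + (-1.25)·(-1.25) + (1.75)·(1.75)) / 3 = 12.75/3 = 4.25
  S = [[6.6667, 4.3333],
 [4.3333, 4.25]].

Step 3 — invert S. det(S) = 6.6667·4.25 - (4.3333)² = 9.5556.
  S^{-1} = (1/det) · [[d, -b], [-b, a]] = [[0.4448, -0.4535],
 [-0.4535, 0.6977]].

Step 4 — quadratic form (x̄ - mu_0)^T · S^{-1} · (x̄ - mu_0):
  S^{-1} · (x̄ - mu_0) = (-2.3895, 3.907),
  (x̄ - mu_0)^T · [...] = (1)·(-2.3895) + (6.25)·(3.907) = 22.0291.

Step 5 — scale by n: T² = 4 · 22.0291 = 88.1163.

T² ≈ 88.1163


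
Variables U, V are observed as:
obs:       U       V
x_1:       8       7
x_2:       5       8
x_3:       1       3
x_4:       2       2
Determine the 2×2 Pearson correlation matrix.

Step 1 — column means:
  mean(U) = (8 + 5 + 1 + 2) / 4 = 16/4 = 4
  mean(V) = (7 + 8 + 3 + 2) / 4 = 20/4 = 5

Step 2 — sample variances and covariances s[i,j] = (1/(n-1)) · Σ_k (x_{k,i} - mean_i) · (x_{k,j} - mean_j), with n-1 = 3:
  s[U,U] = ((4)·(4) + (1)·(1) + (-3)·(-3) + (-2)·(-2)) / 3 = 30/3 = 10
  s[U,V] = ((4)·(2) + (1)·(3) + (-3)·(-2) + (-2)·(-3)) / 3 = 23/3 = 7.6667
  s[V,V] = ((2)·(2) + (3)·(3) + (-2)·(-2) + (-3)·(-3)) / 3 = 26/3 = 8.6667
  Sample standard deviations s_i = √(s[i,i]):
  s(U) = √(10) = 3.1623
  s(V) = √(8.6667) = 2.9439

Step 3 — r_{ij} = s_{ij} / (s_i · s_j):
  r[U,U] = 1 (diagonal).
  r[U,V] = 7.6667 / (3.1623 · 2.9439) = 7.6667 / 9.3095 = 0.8235
  r[V,V] = 1 (diagonal).

R is symmetric with unit diagonal. Assembling:

R = [[1, 0.8235],
 [0.8235, 1]]


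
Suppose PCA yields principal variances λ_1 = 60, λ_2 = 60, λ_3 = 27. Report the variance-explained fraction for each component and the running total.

Step 1 — total variance = trace(Sigma) = Σ λ_i = 60 + 60 + 27 = 147.

Step 2 — fraction explained by component i = λ_i / Σ λ:
  PC1: 60/147 = 0.4082
  PC2: 60/147 = 0.4082
  PC3: 27/147 = 0.1837

Step 3 — cumulative fraction after k components = (λ_1 + ... + λ_k) / Σ λ:
  k = 1: 60/147 = 0.4082
  k = 2: (60 + 60)/147 = 120/147 = 0.8163
  k = 3: (60 + 60 + 27)/147 = 147/147 = 1

Summary (fraction, with percent):

explained: PC1 0.4082 (40.82%), PC2 0.4082 (40.82%), PC3 0.1837 (18.37%);  cumulative: 0.4082, 0.8163, 1


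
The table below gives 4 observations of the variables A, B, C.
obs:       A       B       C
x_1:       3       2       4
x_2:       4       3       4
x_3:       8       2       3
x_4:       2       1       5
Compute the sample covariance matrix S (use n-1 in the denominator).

Step 1 — column means:
  mean(A) = (3 + 4 + 8 + 2) / 4 = 17/4 = 4.25
  mean(B) = (2 + 3 + 2 + 1) / 4 = 8/4 = 2
  mean(C) = (4 + 4 + 3 + 5) / 4 = 16/4 = 4

Step 2 — sample covariance S[i,j] = (1/(n-1)) · Σ_k (x_{k,i} - mean_i) · (x_{k,j} - mean_j), with n-1 = 3.
  S[A,A] = ((-1.25)·(-1.25) + (-0.25)·(-0.25) + (3.75)·(3.75) + (-2.25)·(-2.25)) / 3 = 20.75/3 = 6.9167
  S[A,B] = ((-1.25)·(0) + (-0.25)·(1) + (3.75)·(0) + (-2.25)·(-1)) / 3 = 2/3 = 0.6667
  S[A,C] = ((-1.25)·(0) + (-0.25)·(0) + (3.75)·(-1) + (-2.25)·(1)) / 3 = -6/3 = -2
  S[B,B] = ((0)·(0) + (1)·(1) + (0)·(0) + (-1)·(-1)) / 3 = 2/3 = 0.6667
  S[B,C] = ((0)·(0) + (1)·(0) + (0)·(-1) + (-1)·(1)) / 3 = -1/3 = -0.3333
  S[C,C] = ((0)·(0) + (0)·(0) + (-1)·(-1) + (1)·(1)) / 3 = 2/3 = 0.6667

S is symmetric (S[j,i] = S[i,j]). Assembling:

S = [[6.9167, 0.6667, -2],
 [0.6667, 0.6667, -0.3333],
 [-2, -0.3333, 0.6667]]


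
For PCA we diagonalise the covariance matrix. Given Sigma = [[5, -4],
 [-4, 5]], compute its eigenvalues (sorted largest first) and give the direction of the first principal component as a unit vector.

Step 1 — characteristic polynomial of 2×2 Sigma:
  det(Sigma - λI) = λ² - trace · λ + det = 0.
  trace = 5 + 5 = 10, det = 5·5 - (-4)² = 9.
Step 2 — discriminant:
  Δ = trace² - 4·det = 100 - 36 = 64.
Step 3 — eigenvalues:
  λ = (trace ± √Δ)/2 = (10 ± 8)/2,
  λ_1 = 9,  λ_2 = 1.

Step 4 — unit eigenvector for λ_1: solve (Sigma - λ_1 I)v = 0. First row:
  (5 - 9)·v_x + (-4)·v_y = 0, i.e. (-4)·v_x + (-4)·v_y = 0,
  so v ∝ (b, λ_1 - a) = (-4, 4); multiply by -1 so the first entry is positive: u = (4, -4).
  ||u|| = √((4)² + (-4)²) = √(32) ≈ 5.6569,
  v_1 = u/||u|| ≈ (0.7071, -0.7071) (||v_1|| = 1).

λ_1 = 9,  λ_2 = 1;  v_1 ≈ (0.7071, -0.7071)


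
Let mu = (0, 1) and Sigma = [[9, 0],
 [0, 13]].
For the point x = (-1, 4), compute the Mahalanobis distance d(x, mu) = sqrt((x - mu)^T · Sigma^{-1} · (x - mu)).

Step 1 — centre the observation: (x - mu) = (-1, 3).

Step 2 — invert Sigma. det(Sigma) = 9·13 - (0)² = 117.
  Sigma^{-1} = (1/det) · [[d, -b], [-b, a]] = [[0.1111, 0],
 [0, 0.0769]].

Step 3 — form the quadratic (x - mu)^T · Sigma^{-1} · (x - mu):
  Sigma^{-1} · (x - mu) = (-0.1111, 0.2308).
  (x - mu)^T · [Sigma^{-1} · (x - mu)] = (-1)·(-0.1111) + (3)·(0.2308) = 0.8034.

Step 4 — take square root: d = √(0.8034) ≈ 0.8963.

d(x, mu) = √(0.8034) ≈ 0.8963


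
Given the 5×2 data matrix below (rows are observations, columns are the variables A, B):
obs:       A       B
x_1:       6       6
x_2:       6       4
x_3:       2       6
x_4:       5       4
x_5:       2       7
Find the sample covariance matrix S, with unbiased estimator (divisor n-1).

Step 1 — column means:
  mean(A) = (6 + 6 + 2 + 5 + 2) / 5 = 21/5 = 4.2
  mean(B) = (6 + 4 + 6 + 4 + 7) / 5 = 27/5 = 5.4

Step 2 — sample covariance S[i,j] = (1/(n-1)) · Σ_k (x_{k,i} - mean_i) · (x_{k,j} - mean_j), with n-1 = 4.
  S[A,A] = ((1.8)·(1.8) + (1.8)·(1.8) + (-2.2)·(-2.2) + (0.8)·(0.8) + (-2.2)·(-2.2)) / 4 = 16.8/4 = 4.2
  S[A,B] = ((1.8)·(0.6) + (1.8)·(-1.4) + (-2.2)·(0.6) + (0.8)·(-1.4) + (-2.2)·(1.6)) / 4 = -7.4/4 = -1.85
  S[B,B] = ((0.6)·(0.6) + (-1.4)·(-1.4) + (0.6)·(0.6) + (-1.4)·(-1.4) + (1.6)·(1.6)) / 4 = 7.2/4 = 1.8

S is symmetric (S[j,i] = S[i,j]). Assembling:

S = [[4.2, -1.85],
 [-1.85, 1.8]]


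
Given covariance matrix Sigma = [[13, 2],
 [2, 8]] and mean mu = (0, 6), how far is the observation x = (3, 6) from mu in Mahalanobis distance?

Step 1 — centre the observation: (x - mu) = (3, 0).

Step 2 — invert Sigma. det(Sigma) = 13·8 - (2)² = 100.
  Sigma^{-1} = (1/det) · [[d, -b], [-b, a]] = [[0.08, -0.02],
 [-0.02, 0.13]].

Step 3 — form the quadratic (x - mu)^T · Sigma^{-1} · (x - mu):
  Sigma^{-1} · (x - mu) = (0.24, -0.06).
  (x - mu)^T · [Sigma^{-1} · (x - mu)] = (3)·(0.24) + (0)·(-0.06) = 0.72.

Step 4 — take square root: d = √(0.72) ≈ 0.8485.

d(x, mu) = √(0.72) ≈ 0.8485


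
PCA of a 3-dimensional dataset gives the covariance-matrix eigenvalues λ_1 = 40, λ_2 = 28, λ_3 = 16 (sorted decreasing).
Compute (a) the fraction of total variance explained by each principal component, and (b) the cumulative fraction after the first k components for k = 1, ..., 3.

Step 1 — total variance = trace(Sigma) = Σ λ_i = 40 + 28 + 16 = 84.

Step 2 — fraction explained by component i = λ_i / Σ λ:
  PC1: 40/84 = 0.4762
  PC2: 28/84 = 0.3333
  PC3: 16/84 = 0.1905

Step 3 — cumulative fraction after k components = (λ_1 + ... + λ_k) / Σ λ:
  k = 1: 40/84 = 0.4762
  k = 2: (40 + 28)/84 = 68/84 = 0.8095
  k = 3: (40 + 28 + 16)/84 = 84/84 = 1

Summary (fraction, with percent):

explained: PC1 0.4762 (47.62%), PC2 0.3333 (33.33%), PC3 0.1905 (19.05%);  cumulative: 0.4762, 0.8095, 1


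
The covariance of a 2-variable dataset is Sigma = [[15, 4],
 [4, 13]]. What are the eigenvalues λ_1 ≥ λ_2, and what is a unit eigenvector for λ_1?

Step 1 — characteristic polynomial of 2×2 Sigma:
  det(Sigma - λI) = λ² - trace · λ + det = 0.
  trace = 15 + 13 = 28, det = 15·13 - (4)² = 179.
Step 2 — discriminant:
  Δ = trace² - 4·det = 784 - 716 = 68.
Step 3 — eigenvalues:
  λ = (trace ± √Δ)/2 = (28 ± 8.2462)/2,
  λ_1 = 18.1231,  λ_2 = 9.8769.

Step 4 — unit eigenvector for λ_1: solve (Sigma - λ_1 I)v = 0. First row:
  (15 - 18.1231)·v_x + (4)·v_y = 0, i.e. (-3.1231)·v_x + (4)·v_y = 0,
  so v ∝ (b, λ_1 - a) = (4, 3.1231) = u.
  ||u|| = √((4)² + (3.1231)²) = √(25.7538) ≈ 5.0748,
  v_1 = u/||u|| ≈ (0.7882, 0.6154) (||v_1|| = 1).

λ_1 = 18.1231,  λ_2 = 9.8769;  v_1 ≈ (0.7882, 0.6154)


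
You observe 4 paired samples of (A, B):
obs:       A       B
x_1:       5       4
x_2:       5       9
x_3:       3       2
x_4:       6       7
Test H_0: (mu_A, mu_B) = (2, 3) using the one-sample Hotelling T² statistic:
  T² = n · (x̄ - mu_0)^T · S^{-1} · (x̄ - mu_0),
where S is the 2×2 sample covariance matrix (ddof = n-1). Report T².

Step 1 — sample mean vector:
  mean(A) = (5 + 5 + 3 + 6) / 4 = 19/4 = 4.75
  mean(B) = (4 + 9 + 2 + 7) / 4 = 22/4 = 5.5
  x̄ = (4.75, 5.5),  deviation x̄ - mu_0 = (4.75, 5.5) - (2, 3) = (2.75, 2.5).

Step 2 — sample covariance matrix, S[i,j] = (1/(n-1)) · Σ_k (x_{k,i} - mean_i) · (x_{k,j} - mean_j), divisor n-1 = 3:
  S[A,A] = ((0.25)·(0.25) + (0.25)·(0.25) + (-1.75)·(-1.75) + (1.25)·(1.25)) / 3 = 4.75/3 = 1.5833
  S[A,B] = ((0.25)·(-1.5) + (0.25)·(3.5) + (-1.75)·(-3.5) + (1.25)·(1.5)) / 3 = 8.5/3 = 2.8333
  S[B,B] = ((-1.5)·(-1.5) + (3.5)·(3.5) + (-3.5)·(-3.5) + (1.5)·(1.5)) / 3 = 29/3 = 9.6667
  S = [[1.5833, 2.8333],
 [2.8333, 9.6667]].

Step 3 — invert S. det(S) = 1.5833·9.6667 - (2.8333)² = 7.2778.
  S^{-1} = (1/det) · [[d, -b], [-b, a]] = [[1.3282, -0.3893],
 [-0.3893, 0.2176]].

Step 4 — quadratic form (x̄ - mu_0)^T · S^{-1} · (x̄ - mu_0):
  S^{-1} · (x̄ - mu_0) = (2.6794, -0.5267),
  (x̄ - mu_0)^T · [...] = (2.75)·(2.6794) + (2.5)·(-0.5267) = 6.0515.

Step 5 — scale by n: T² = 4 · 6.0515 = 24.2061.

T² ≈ 24.2061
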